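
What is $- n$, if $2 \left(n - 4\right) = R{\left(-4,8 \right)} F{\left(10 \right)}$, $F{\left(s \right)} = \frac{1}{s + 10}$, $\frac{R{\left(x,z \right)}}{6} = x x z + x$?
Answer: $- \frac{113}{5} \approx -22.6$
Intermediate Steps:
$R{\left(x,z \right)} = 6 x + 6 z x^{2}$ ($R{\left(x,z \right)} = 6 \left(x x z + x\right) = 6 \left(x^{2} z + x\right) = 6 \left(z x^{2} + x\right) = 6 \left(x + z x^{2}\right) = 6 x + 6 z x^{2}$)
$F{\left(s \right)} = \frac{1}{10 + s}$
$n = \frac{113}{5}$ ($n = 4 + \frac{6 \left(-4\right) \left(1 - 32\right) \frac{1}{10 + 10}}{2} = 4 + \frac{6 \left(-4\right) \left(1 - 32\right) \frac{1}{20}}{2} = 4 + \frac{6 \left(-4\right) \left(-31\right) \frac{1}{20}}{2} = 4 + \frac{744 \cdot \frac{1}{20}}{2} = 4 + \frac{1}{2} \cdot \frac{186}{5} = 4 + \frac{93}{5} = \frac{113}{5} \approx 22.6$)
$- n = \left(-1\right) \frac{113}{5} = - \frac{113}{5}$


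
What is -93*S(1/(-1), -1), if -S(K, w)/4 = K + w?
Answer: -744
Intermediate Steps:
S(K, w) = -4*K - 4*w (S(K, w) = -4*(K + w) = -4*K - 4*w)
-93*S(1/(-1), -1) = -93*(-4/(-1) - 4*(-1)) = -93*(-4*(-1) + 4) = -93*(4 + 4) = -93*8 = -744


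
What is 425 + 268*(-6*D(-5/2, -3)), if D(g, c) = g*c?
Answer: -11635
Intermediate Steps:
D(g, c) = c*g
425 + 268*(-6*D(-5/2, -3)) = 425 + 268*(-(-18)*(-5/2)) = 425 + 268*(-(-18)*(-5*½)) = 425 + 268*(-(-18)*(-5)/2) = 425 + 268*(-6*15/2) = 425 + 268*(-45) = 425 - 12060 = -11635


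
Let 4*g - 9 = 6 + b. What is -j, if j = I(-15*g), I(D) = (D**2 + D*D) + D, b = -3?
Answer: -4005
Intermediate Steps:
g = 3 (g = 9/4 + (6 - 3)/4 = 9/4 + (1/4)*3 = 9/4 + 3/4 = 3)
I(D) = D + 2*D**2 (I(D) = (D**2 + D**2) + D = 2*D**2 + D = D + 2*D**2)
j = 4005 (j = (-15*3)*(1 + 2*(-15*3)) = -45*(1 + 2*(-45)) = -45*(1 - 90) = -45*(-89) = 4005)
-j = -1*4005 = -4005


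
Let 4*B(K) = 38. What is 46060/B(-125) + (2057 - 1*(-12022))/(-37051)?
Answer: 3412870619/703969 ≈ 4848.0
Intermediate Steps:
B(K) = 19/2 (B(K) = (1/4)*38 = 19/2)
46060/B(-125) + (2057 - 1*(-12022))/(-37051) = 46060/(19/2) + (2057 - 1*(-12022))/(-37051) = 46060*(2/19) + (2057 + 12022)*(-1/37051) = 92120/19 + 14079*(-1/37051) = 92120/19 - 14079/37051 = 3412870619/703969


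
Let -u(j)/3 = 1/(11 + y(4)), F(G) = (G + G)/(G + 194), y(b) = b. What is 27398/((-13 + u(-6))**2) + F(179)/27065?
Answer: 3457369811099/21987443610 ≈ 157.24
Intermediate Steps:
F(G) = 2*G/(194 + G) (F(G) = (2*G)/(194 + G) = 2*G/(194 + G))
u(j) = -1/5 (u(j) = -3/(11 + 4) = -3/15 = -3*1/15 = -1/5)
27398/((-13 + u(-6))**2) + F(179)/27065 = 27398/((-13 - 1/5)**2) + (2*179/(194 + 179))/27065 = 27398/((-66/5)**2) + (2*179/373)*(1/27065) = 27398/(4356/25) + (2*179*(1/373))*(1/27065) = 27398*(25/4356) + (358/373)*(1/27065) = 342475/2178 + 358/10095245 = 3457369811099/21987443610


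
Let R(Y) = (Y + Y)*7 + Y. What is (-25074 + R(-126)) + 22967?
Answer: -3997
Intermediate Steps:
R(Y) = 15*Y (R(Y) = (2*Y)*7 + Y = 14*Y + Y = 15*Y)
(-25074 + R(-126)) + 22967 = (-25074 + 15*(-126)) + 22967 = (-25074 - 1890) + 22967 = -26964 + 22967 = -3997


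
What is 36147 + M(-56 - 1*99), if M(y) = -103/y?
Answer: 5602888/155 ≈ 36148.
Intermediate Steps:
36147 + M(-56 - 1*99) = 36147 - 103/(-56 - 1*99) = 36147 - 103/(-56 - 99) = 36147 - 103/(-155) = 36147 - 103*(-1/155) = 36147 + 103/155 = 5602888/155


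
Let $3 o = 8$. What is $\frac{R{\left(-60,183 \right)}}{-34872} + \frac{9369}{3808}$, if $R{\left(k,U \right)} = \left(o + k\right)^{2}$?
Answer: $\frac{353473255}{149391648} \approx 2.3661$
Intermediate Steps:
$o = \frac{8}{3}$ ($o = \frac{1}{3} \cdot 8 = \frac{8}{3} \approx 2.6667$)
$R{\left(k,U \right)} = \left(\frac{8}{3} + k\right)^{2}$
$\frac{R{\left(-60,183 \right)}}{-34872} + \frac{9369}{3808} = \frac{\frac{1}{9} \left(8 + 3 \left(-60\right)\right)^{2}}{-34872} + \frac{9369}{3808} = \frac{\left(8 - 180\right)^{2}}{9} \left(- \frac{1}{34872}\right) + 9369 \cdot \frac{1}{3808} = \frac{\left(-172\right)^{2}}{9} \left(- \frac{1}{34872}\right) + \frac{9369}{3808} = \frac{1}{9} \cdot 29584 \left(- \frac{1}{34872}\right) + \frac{9369}{3808} = \frac{29584}{9} \left(- \frac{1}{34872}\right) + \frac{9369}{3808} = - \frac{3698}{39231} + \frac{9369}{3808} = \frac{353473255}{149391648}$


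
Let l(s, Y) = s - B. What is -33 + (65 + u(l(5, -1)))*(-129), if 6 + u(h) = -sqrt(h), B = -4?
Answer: -7257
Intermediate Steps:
l(s, Y) = 4 + s (l(s, Y) = s - 1*(-4) = s + 4 = 4 + s)
u(h) = -6 - sqrt(h)
-33 + (65 + u(l(5, -1)))*(-129) = -33 + (65 + (-6 - sqrt(4 + 5)))*(-129) = -33 + (65 + (-6 - sqrt(9)))*(-129) = -33 + (65 + (-6 - 1*3))*(-129) = -33 + (65 + (-6 - 3))*(-129) = -33 + (65 - 9)*(-129) = -33 + 56*(-129) = -33 - 7224 = -7257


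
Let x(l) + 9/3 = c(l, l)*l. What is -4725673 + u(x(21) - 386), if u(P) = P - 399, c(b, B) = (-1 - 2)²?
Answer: -4726272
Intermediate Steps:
c(b, B) = 9 (c(b, B) = (-3)² = 9)
x(l) = -3 + 9*l
u(P) = -399 + P
-4725673 + u(x(21) - 386) = -4725673 + (-399 + ((-3 + 9*21) - 386)) = -4725673 + (-399 + ((-3 + 189) - 386)) = -4725673 + (-399 + (186 - 386)) = -4725673 + (-399 - 200) = -4725673 - 599 = -4726272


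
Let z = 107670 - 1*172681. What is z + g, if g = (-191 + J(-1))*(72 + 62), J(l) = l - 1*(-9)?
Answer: -89533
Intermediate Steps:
J(l) = 9 + l (J(l) = l + 9 = 9 + l)
z = -65011 (z = 107670 - 172681 = -65011)
g = -24522 (g = (-191 + (9 - 1))*(72 + 62) = (-191 + 8)*134 = -183*134 = -24522)
z + g = -65011 - 24522 = -89533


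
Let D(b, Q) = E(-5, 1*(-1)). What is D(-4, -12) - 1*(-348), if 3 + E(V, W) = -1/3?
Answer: 1034/3 ≈ 344.67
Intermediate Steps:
E(V, W) = -10/3 (E(V, W) = -3 - 1/3 = -3 - 1*⅓ = -3 - ⅓ = -10/3)
D(b, Q) = -10/3
D(-4, -12) - 1*(-348) = -10/3 - 1*(-348) = -10/3 + 348 = 1034/3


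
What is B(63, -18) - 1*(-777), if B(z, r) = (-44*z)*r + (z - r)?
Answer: 50754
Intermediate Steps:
B(z, r) = z - r - 44*r*z (B(z, r) = -44*r*z + (z - r) = z - r - 44*r*z)
B(63, -18) - 1*(-777) = (63 - 1*(-18) - 44*(-18)*63) - 1*(-777) = (63 + 18 + 49896) + 777 = 49977 + 777 = 50754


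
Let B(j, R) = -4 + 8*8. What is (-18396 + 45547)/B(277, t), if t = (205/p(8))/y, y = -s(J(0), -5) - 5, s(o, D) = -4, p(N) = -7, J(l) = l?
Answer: 27151/60 ≈ 452.52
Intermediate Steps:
y = -1 (y = -1*(-4) - 5 = 4 - 5 = -1)
t = 205/7 (t = (205/(-7))/(-1) = (205*(-⅐))*(-1) = -205/7*(-1) = 205/7 ≈ 29.286)
B(j, R) = 60 (B(j, R) = -4 + 64 = 60)
(-18396 + 45547)/B(277, t) = (-18396 + 45547)/60 = 27151*(1/60) = 27151/60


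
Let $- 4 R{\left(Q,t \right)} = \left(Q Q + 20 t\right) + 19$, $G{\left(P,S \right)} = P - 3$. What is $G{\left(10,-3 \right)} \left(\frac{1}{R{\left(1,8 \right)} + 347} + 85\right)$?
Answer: $\frac{179697}{302} \approx 595.02$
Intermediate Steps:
$G{\left(P,S \right)} = -3 + P$
$R{\left(Q,t \right)} = - \frac{19}{4} - 5 t - \frac{Q^{2}}{4}$ ($R{\left(Q,t \right)} = - \frac{\left(Q Q + 20 t\right) + 19}{4} = - \frac{\left(Q^{2} + 20 t\right) + 19}{4} = - \frac{19 + Q^{2} + 20 t}{4} = - \frac{19}{4} - 5 t - \frac{Q^{2}}{4}$)
$G{\left(10,-3 \right)} \left(\frac{1}{R{\left(1,8 \right)} + 347} + 85\right) = \left(-3 + 10\right) \left(\frac{1}{\left(- \frac{19}{4} - 40 - \frac{1^{2}}{4}\right) + 347} + 85\right) = 7 \left(\frac{1}{\left(- \frac{19}{4} - 40 - \frac{1}{4}\right) + 347} + 85\right) = 7 \left(\frac{1}{-45 + 347} + 85\right) = 7 \left(\frac{1}{302} + 85\right) = 7 \cdot \frac{25671}{302} = \frac{179697}{302}$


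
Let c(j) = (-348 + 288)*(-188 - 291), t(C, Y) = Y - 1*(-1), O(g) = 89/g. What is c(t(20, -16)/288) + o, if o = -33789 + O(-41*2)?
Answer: -414107/82 ≈ -5050.1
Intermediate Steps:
t(C, Y) = 1 + Y (t(C, Y) = Y + 1 = 1 + Y)
c(j) = 28740 (c(j) = -60*(-479) = 28740)
o = -2770787/82 (o = -33789 + 89/((-41*2)) = -33789 + 89/(-82) = -33789 + 89*(-1/82) = -33789 - 89/82 = -2770787/82 ≈ -33790.)
c(t(20, -16)/288) + o = 28740 - 2770787/82 = -414107/82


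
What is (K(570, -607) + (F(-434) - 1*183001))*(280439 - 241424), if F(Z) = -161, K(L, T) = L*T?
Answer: -20644865280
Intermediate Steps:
(K(570, -607) + (F(-434) - 1*183001))*(280439 - 241424) = (570*(-607) + (-161 - 1*183001))*(280439 - 241424) = (-345990 + (-161 - 183001))*39015 = (-345990 - 183162)*39015 = -529152*39015 = -20644865280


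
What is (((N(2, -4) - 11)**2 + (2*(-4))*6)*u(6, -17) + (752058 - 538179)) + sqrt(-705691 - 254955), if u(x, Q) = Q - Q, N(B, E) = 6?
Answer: 213879 + 67*I*sqrt(214) ≈ 2.1388e+5 + 980.13*I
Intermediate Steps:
u(x, Q) = 0
(((N(2, -4) - 11)**2 + (2*(-4))*6)*u(6, -17) + (752058 - 538179)) + sqrt(-705691 - 254955) = (((6 - 11)**2 + (2*(-4))*6)*0 + (752058 - 538179)) + sqrt(-705691 - 254955) = (((-5)**2 - 8*6)*0 + 213879) + sqrt(-960646) = ((25 - 48)*0 + 213879) + 67*I*sqrt(214) = (-23*0 + 213879) + 67*I*sqrt(214) = (0 + 213879) + 67*I*sqrt(214) = 213879 + 67*I*sqrt(214)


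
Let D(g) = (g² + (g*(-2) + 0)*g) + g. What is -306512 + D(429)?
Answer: -490124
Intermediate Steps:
D(g) = g - g² (D(g) = (g² + (-2*g + 0)*g) + g = (g² + (-2*g)*g) + g = (g² - 2*g²) + g = -g² + g = g - g²)
-306512 + D(429) = -306512 + 429*(1 - 1*429) = -306512 + 429*(1 - 429) = -306512 + 429*(-428) = -306512 - 183612 = -490124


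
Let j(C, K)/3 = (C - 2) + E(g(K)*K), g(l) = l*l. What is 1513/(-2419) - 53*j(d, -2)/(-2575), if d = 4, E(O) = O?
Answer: -6203701/6228925 ≈ -0.99595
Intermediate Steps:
g(l) = l²
j(C, K) = -6 + 3*C + 3*K³ (j(C, K) = 3*((C - 2) + K²*K) = 3*((-2 + C) + K³) = 3*(-2 + C + K³) = -6 + 3*C + 3*K³)
1513/(-2419) - 53*j(d, -2)/(-2575) = 1513/(-2419) - 53*(-6 + 3*4 + 3*(-2)³)/(-2575) = 1513*(-1/2419) - 53*(-6 + 12 + 3*(-8))*(-1/2575) = -1513/2419 - 53*(-6 + 12 - 24)*(-1/2575) = -1513/2419 - 53*(-18)*(-1/2575) = -1513/2419 + 954*(-1/2575) = -1513/2419 - 954/2575 = -6203701/6228925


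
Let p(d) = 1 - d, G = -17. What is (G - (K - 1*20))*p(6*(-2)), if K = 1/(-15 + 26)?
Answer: 416/11 ≈ 37.818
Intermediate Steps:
K = 1/11 ≈ 0.090909
(G - (K - 1*20))*p(6*(-2)) = (-17 - (1/11 - 1*20))*(1 - 6*(-2)) = (-17 - (1/11 - 20))*(1 - 1*(-12)) = (-17 - 1*(-219/11))*(1 + 12) = (-17 + 219/11)*13 = (32/11)*13 = 416/11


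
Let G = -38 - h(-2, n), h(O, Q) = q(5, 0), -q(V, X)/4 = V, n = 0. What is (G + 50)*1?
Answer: 32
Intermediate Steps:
q(V, X) = -4*V
h(O, Q) = -20 (h(O, Q) = -4*5 = -20)
G = -18 (G = -38 - 1*(-20) = -38 + 20 = -18)
(G + 50)*1 = (-18 + 50)*1 = 32*1 = 32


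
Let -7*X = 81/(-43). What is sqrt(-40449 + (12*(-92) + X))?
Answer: 18*I*sqrt(11619503)/301 ≈ 203.84*I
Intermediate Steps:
X = 81/301 (X = -81/(7*(-43)) = -81*(-1)/(7*43) = -1/7*(-81/43) = 81/301 ≈ 0.26910)
sqrt(-40449 + (12*(-92) + X)) = sqrt(-40449 + (12*(-92) + 81/301)) = sqrt(-40449 + (-1104 + 81/301)) = sqrt(-40449 - 332223/301) = sqrt(-12507372/301) = 18*I*sqrt(11619503)/301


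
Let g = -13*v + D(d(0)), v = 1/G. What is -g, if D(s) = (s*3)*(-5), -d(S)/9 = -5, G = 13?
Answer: 676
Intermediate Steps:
v = 1/13 ≈ 0.076923
d(S) = 45 (d(S) = -9*(-5) = 45)
D(s) = -15*s (D(s) = (3*s)*(-5) = -15*s)
g = -676 (g = -13*1/13 - 15*45 = -1 - 675 = -676)
-g = -1*(-676) = 676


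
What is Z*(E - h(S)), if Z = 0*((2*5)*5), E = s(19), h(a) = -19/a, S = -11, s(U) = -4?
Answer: 0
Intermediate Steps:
E = -4
Z = 0 (Z = 0*(10*5) = 0*50 = 0)
Z*(E - h(S)) = 0*(-4 - (-19)/(-11)) = 0*(-4 - (-19)*(-1)/11) = 0*(-4 - 1*19/11) = 0*(-4 - 19/11) = 0*(-63/11) = 0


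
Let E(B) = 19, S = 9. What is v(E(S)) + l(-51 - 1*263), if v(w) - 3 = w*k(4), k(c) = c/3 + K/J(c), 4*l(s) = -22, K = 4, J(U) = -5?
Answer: 229/30 ≈ 7.6333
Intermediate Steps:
l(s) = -11/2 (l(s) = (¼)*(-22) = -11/2)
k(c) = -⅘ + c/3 (k(c) = c/3 + 4/(-5) = c*(⅓) + 4*(-⅕) = c/3 - ⅘ = -⅘ + c/3)
v(w) = 3 + 8*w/15 (v(w) = 3 + w*(-⅘ + (⅓)*4) = 3 + w*(-⅘ + 4/3) = 3 + w*(8/15) = 3 + 8*w/15)
v(E(S)) + l(-51 - 1*263) = (3 + (8/15)*19) - 11/2 = (3 + 152/15) - 11/2 = 197/15 - 11/2 = 229/30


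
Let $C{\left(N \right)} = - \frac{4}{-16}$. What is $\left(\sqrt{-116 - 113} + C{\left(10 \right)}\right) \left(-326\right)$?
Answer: $- \frac{163}{2} - 326 i \sqrt{229} \approx -81.5 - 4933.3 i$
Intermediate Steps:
$C{\left(N \right)} = \frac{1}{4}$ ($C{\left(N \right)} = \left(-4\right) \left(- \frac{1}{16}\right) = \frac{1}{4}$)
$\left(\sqrt{-116 - 113} + C{\left(10 \right)}\right) \left(-326\right) = \left(\sqrt{-116 - 113} + \frac{1}{4}\right) \left(-326\right) = \left(\sqrt{-229} + \frac{1}{4}\right) \left(-326\right) = \left(i \sqrt{229} + \frac{1}{4}\right) \left(-326\right) = \left(\frac{1}{4} + i \sqrt{229}\right) \left(-326\right) = - \frac{163}{2} - 326 i \sqrt{229}$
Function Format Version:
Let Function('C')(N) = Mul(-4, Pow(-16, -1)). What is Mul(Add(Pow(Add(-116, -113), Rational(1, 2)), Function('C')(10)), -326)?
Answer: Add(Rational(-163, 2), Mul(-326, I, Pow(229, Rational(1, 2)))) ≈ Add(-81.500, Mul(-4933.3, I))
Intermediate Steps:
Function('C')(N) = Rational(1, 4) (Function('C')(N) = Mul(-4, Rational(-1, 16)) = Rational(1, 4))
Mul(Add(Pow(Add(-116, -113), Rational(1, 2)), Function('C')(10)), -326) = Mul(Add(Pow(Add(-116, -113), Rational(1, 2)), Rational(1, 4)), -326) = Mul(Add(Pow(-229, Rational(1, 2)), Rational(1, 4)), -326) = Mul(Add(Mul(I, Pow(229, Rational(1, 2))), Rational(1, 4)), -326) = Mul(Add(Rational(1, 4), Mul(I, Pow(229, Rational(1, 2)))), -326) = Add(Rational(-163, 2), Mul(-326, I, Pow(229, Rational(1, 2))))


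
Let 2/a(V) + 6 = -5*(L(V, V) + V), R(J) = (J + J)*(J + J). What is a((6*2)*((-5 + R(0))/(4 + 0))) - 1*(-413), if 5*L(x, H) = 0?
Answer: 28499/69 ≈ 413.03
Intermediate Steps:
R(J) = 4*J**2 (R(J) = (2*J)*(2*J) = 4*J**2)
L(x, H) = 0 (L(x, H) = (1/5)*0 = 0)
a(V) = 2/(-6 - 5*V) (a(V) = 2/(-6 - 5*(0 + V)) = 2/(-6 - 5*V))
a((6*2)*((-5 + R(0))/(4 + 0))) - 1*(-413) = -2/(6 + 5*((6*2)*((-5 + 4*0**2)/(4 + 0)))) - 1*(-413) = -2/(6 + 5*(12*((-5 + 4*0)/4))) + 413 = -2/(6 + 5*(12*((-5 + 0)*(1/4)))) + 413 = -2/(6 + 5*(12*(-5*1/4))) + 413 = -2/(6 + 5*(12*(-5/4))) + 413 = -2/(6 + 5*(-15)) + 413 = -2/(6 - 75) + 413 = -2/(-69) + 413 = -2*(-1/69) + 413 = 2/69 + 413 = 28499/69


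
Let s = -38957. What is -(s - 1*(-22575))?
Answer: 16382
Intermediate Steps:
-(s - 1*(-22575)) = -(-38957 - 1*(-22575)) = -(-38957 + 22575) = -1*(-16382) = 16382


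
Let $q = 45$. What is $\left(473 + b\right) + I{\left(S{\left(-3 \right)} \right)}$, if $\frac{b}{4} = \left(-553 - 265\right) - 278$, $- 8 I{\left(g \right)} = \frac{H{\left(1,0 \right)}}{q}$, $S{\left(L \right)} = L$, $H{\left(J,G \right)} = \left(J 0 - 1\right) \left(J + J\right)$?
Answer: $- \frac{703979}{180} \approx -3911.0$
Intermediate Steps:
$H{\left(J,G \right)} = - 2 J$ ($H{\left(J,G \right)} = \left(0 - 1\right) 2 J = - 2 J$)
$I{\left(g \right)} = \frac{1}{180}$ ($I{\left(g \right)} = - \frac{\left(-2\right) 1 \cdot \frac{1}{45}}{8} = - \frac{\left(-2\right) \frac{1}{45}}{8} = \left(- \frac{1}{8}\right) \left(- \frac{2}{45}\right) = \frac{1}{180}$)
$b = -4384$ ($b = 4 \left(\left(-553 - 265\right) - 278\right) = 4 \left(-818 - 278\right) = 4 \left(-1096\right) = -4384$)
$\left(473 + b\right) + I{\left(S{\left(-3 \right)} \right)} = \left(473 - 4384\right) + \frac{1}{180} = -3911 + \frac{1}{180} = - \frac{703979}{180}$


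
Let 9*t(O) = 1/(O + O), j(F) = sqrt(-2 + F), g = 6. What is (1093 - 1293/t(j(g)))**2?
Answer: 2066157025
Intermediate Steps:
t(O) = 1/(18*O) (t(O) = 1/(9*(O + O)) = 1/(9*((2*O))) = (1/(2*O))/9 = 1/(18*O))
(1093 - 1293/t(j(g)))**2 = (1093 - 1293*18*sqrt(-2 + 6))**2 = (1093 - 1293/(1/(18*(sqrt(4)))))**2 = (1093 - 1293/((1/18)/2))**2 = (1093 - 1293/((1/18)*(1/2)))**2 = (1093 - 1293/1/36)**2 = (1093 - 1293*36)**2 = (1093 - 46548)**2 = (-45455)**2 = 2066157025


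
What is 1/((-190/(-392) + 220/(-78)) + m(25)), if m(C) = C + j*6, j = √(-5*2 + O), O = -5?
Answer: 264856956/12313285493 - 350584416*I*√15/61566427465 ≈ 0.02151 - 0.022054*I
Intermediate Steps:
j = I*√15 (j = √(-5*2 - 5) = √(-10 - 5) = √(-15) = I*√15 ≈ 3.873*I)
m(C) = C + 6*I*√15 (m(C) = C + (I*√15)*6 = C + 6*I*√15)
1/((-190/(-392) + 220/(-78)) + m(25)) = 1/((-190/(-392) + 220/(-78)) + (25 + 6*I*√15)) = 1/((-190*(-1/392) + 220*(-1/78)) + (25 + 6*I*√15)) = 1/((95/196 - 110/39) + (25 + 6*I*√15)) = 1/(-17855/7644 + (25 + 6*I*√15)) = 1/(173245/7644 + 6*I*√15)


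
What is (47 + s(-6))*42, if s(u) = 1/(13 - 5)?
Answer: 7917/4 ≈ 1979.3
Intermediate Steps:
s(u) = 1/8
(47 + s(-6))*42 = (47 + 1/8)*42 = (377/8)*42 = 7917/4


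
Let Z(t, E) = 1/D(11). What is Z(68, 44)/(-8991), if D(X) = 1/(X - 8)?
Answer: -1/2997 ≈ -0.00033367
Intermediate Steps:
D(X) = 1/(-8 + X)
Z(t, E) = 3 (Z(t, E) = 1/(1/(-8 + 11)) = 1/(1/3) = 3)
Z(68, 44)/(-8991) = 3/(-8991) = 3*(-1/8991) = -1/2997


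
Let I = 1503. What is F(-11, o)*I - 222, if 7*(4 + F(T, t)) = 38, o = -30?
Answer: 13476/7 ≈ 1925.1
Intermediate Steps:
F(T, t) = 10/7 (F(T, t) = -4 + (⅐)*38 = -4 + 38/7 = 10/7)
F(-11, o)*I - 222 = (10/7)*1503 - 222 = 15030/7 - 222 = 13476/7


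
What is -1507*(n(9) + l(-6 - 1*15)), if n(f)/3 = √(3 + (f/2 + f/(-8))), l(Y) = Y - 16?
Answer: 55759 - 4521*√102/4 ≈ 44344.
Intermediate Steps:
l(Y) = -16 + Y
n(f) = 3*√(3 + 3*f/8) (n(f) = 3*√(3 + (f/2 + f/(-8))) = 3*√(3 + (f*(½) + f*(-⅛))) = 3*√(3 + (f/2 - f/8)) = 3*√(3 + 3*f/8))
-1507*(n(9) + l(-6 - 1*15)) = -1507*(3*√(48 + 6*9)/4 + (-16 + (-6 - 1*15))) = -1507*(3*√(48 + 54)/4 + (-16 + (-6 - 15))) = -1507*(3*√102/4 + (-16 - 21)) = -1507*(3*√102/4 - 37) = -1507*(-37 + 3*√102/4) = 55759 - 4521*√102/4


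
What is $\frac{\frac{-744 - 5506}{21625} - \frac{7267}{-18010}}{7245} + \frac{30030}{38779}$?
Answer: $\frac{17381921834251}{22445547554850} \approx 0.7744$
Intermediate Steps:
$\frac{\frac{-744 - 5506}{21625} - \frac{7267}{-18010}}{7245} + \frac{30030}{38779} = \left(\left(-744 - 5506\right) \frac{1}{21625} - - \frac{7267}{18010}\right) \frac{1}{7245} + 30030 \cdot \frac{1}{38779} = \left(\left(-6250\right) \frac{1}{21625} + \frac{7267}{18010}\right) \frac{1}{7245} + \frac{2310}{2983} = \left(- \frac{50}{173} + \frac{7267}{18010}\right) \frac{1}{7245} + \frac{2310}{2983} = \frac{356691}{3115730} \cdot \frac{1}{7245} + \frac{2310}{2983} = \frac{118897}{7524487950} + \frac{2310}{2983} = \frac{17381921834251}{22445547554850}$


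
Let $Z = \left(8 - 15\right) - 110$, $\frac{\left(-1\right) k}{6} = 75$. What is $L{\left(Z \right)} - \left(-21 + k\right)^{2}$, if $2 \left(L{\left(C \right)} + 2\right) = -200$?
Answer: $-221943$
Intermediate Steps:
$k = -450$ ($k = \left(-6\right) 75 = -450$)
$Z = -117$ ($Z = \left(8 - 15\right) - 110 = -7 - 110 = -117$)
$L{\left(C \right)} = -102$ ($L{\left(C \right)} = -2 + \frac{1}{2} \left(-200\right) = -2 - 100 = -102$)
$L{\left(Z \right)} - \left(-21 + k\right)^{2} = -102 - \left(-21 - 450\right)^{2} = -102 - \left(-471\right)^{2} = -102 - 221841 = -221943$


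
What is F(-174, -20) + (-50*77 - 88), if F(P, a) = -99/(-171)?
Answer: -74811/19 ≈ -3937.4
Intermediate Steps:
F(P, a) = 11/19 (F(P, a) = -99*(-1/171) = 11/19)
F(-174, -20) + (-50*77 - 88) = 11/19 + (-50*77 - 88) = 11/19 + (-3850 - 88) = 11/19 - 3938 = -74811/19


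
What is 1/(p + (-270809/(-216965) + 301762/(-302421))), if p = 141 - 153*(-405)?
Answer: 9373538895/582155353260907 ≈ 1.6101e-5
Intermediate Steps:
p = 62106 (p = 141 + 61965 = 62106)
1/(p + (-270809/(-216965) + 301762/(-302421))) = 1/(62106 + (-270809/(-216965) + 301762/(-302421))) = 1/(62106 + (-270809*(-1/216965) + 301762*(-1/302421))) = 1/(62106 + (38687/30995 - 301762/302421)) = 1/(62106 + 2346648037/9373538895) = 1/(582155353260907/9373538895) = 9373538895/582155353260907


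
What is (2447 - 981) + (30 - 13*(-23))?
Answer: 1795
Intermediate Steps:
(2447 - 981) + (30 - 13*(-23)) = 1466 + (30 + 299) = 1466 + 329 = 1795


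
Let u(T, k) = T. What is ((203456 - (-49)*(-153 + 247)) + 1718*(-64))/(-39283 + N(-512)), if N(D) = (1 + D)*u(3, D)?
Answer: -49055/20408 ≈ -2.4037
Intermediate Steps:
N(D) = 3 + 3*D (N(D) = (1 + D)*3 = 3 + 3*D)
((203456 - (-49)*(-153 + 247)) + 1718*(-64))/(-39283 + N(-512)) = ((203456 - (-49)*(-153 + 247)) + 1718*(-64))/(-39283 + (3 + 3*(-512))) = ((203456 - (-49)*94) - 109952)/(-39283 + (3 - 1536)) = ((203456 - 1*(-4606)) - 109952)/(-39283 - 1533) = ((203456 + 4606) - 109952)/(-40816) = (208062 - 109952)*(-1/40816) = 98110*(-1/40816) = -49055/20408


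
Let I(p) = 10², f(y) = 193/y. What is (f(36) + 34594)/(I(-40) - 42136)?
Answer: -1245577/1513296 ≈ -0.82309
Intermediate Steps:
I(p) = 100
(f(36) + 34594)/(I(-40) - 42136) = (193/36 + 34594)/(100 - 42136) = (193*(1/36) + 34594)/(-42036) = (193/36 + 34594)*(-1/42036) = (1245577/36)*(-1/42036) = -1245577/1513296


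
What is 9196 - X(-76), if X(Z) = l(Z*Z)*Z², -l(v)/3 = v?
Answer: 100095724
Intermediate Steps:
l(v) = -3*v
X(Z) = -3*Z⁴ (X(Z) = (-3*Z*Z)*Z² = (-3*Z²)*Z² = -3*Z⁴)
9196 - X(-76) = 9196 - (-3)*(-76)⁴ = 9196 - (-3)*33362176 = 9196 - 1*(-100086528) = 9196 + 100086528 = 100095724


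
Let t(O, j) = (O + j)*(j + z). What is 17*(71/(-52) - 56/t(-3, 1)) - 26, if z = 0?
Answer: 22193/52 ≈ 426.79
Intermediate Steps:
t(O, j) = j*(O + j) (t(O, j) = (O + j)*(j + 0) = (O + j)*j = j*(O + j))
17*(71/(-52) - 56/t(-3, 1)) - 26 = 17*(71/(-52) - 56/(-3 + 1)) - 26 = 17*(71*(-1/52) - 56/(1*(-2))) - 26 = 17*(-71/52 - 56/(-2)) - 26 = 17*(-71/52 - 56*(-1/2)) - 26 = 17*(-71/52 + 28) - 26 = 17*(1385/52) - 26 = 23545/52 - 26 = 22193/52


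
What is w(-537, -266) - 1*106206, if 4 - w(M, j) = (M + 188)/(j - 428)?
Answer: -73704537/694 ≈ -1.0620e+5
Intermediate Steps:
w(M, j) = 4 - (188 + M)/(-428 + j) (w(M, j) = 4 - (M + 188)/(j - 428) = 4 - (188 + M)/(-428 + j))
w(-537, -266) - 1*106206 = (-1900 - 1*(-537) + 4*(-266))/(-428 - 266) - 1*106206 = (-1900 + 537 - 1064)/(-694) - 106206 = -1/694*(-2427) - 106206 = 2427/694 - 106206 = -73704537/694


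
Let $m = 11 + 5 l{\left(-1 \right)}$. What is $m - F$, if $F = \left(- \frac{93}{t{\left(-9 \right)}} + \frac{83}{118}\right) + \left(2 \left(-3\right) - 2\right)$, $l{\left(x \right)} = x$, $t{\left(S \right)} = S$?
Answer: $\frac{1049}{354} \approx 2.9633$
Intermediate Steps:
$F = \frac{1075}{354}$ ($F = \left(- \frac{93}{-9} + \frac{83}{118}\right) + \left(2 \left(-3\right) - 2\right) = \left(\left(-93\right) \left(- \frac{1}{9}\right) + 83 \cdot \frac{1}{118}\right) - 8 = \left(\frac{31}{3} + \frac{83}{118}\right) - 8 = \frac{3907}{354} - 8 = \frac{1075}{354} \approx 3.0367$)
$m = 6$ ($m = 11 + 5 \left(-1\right) = 11 - 5 = 6$)
$m - F = 6 - \frac{1075}{354} = \frac{1049}{354}$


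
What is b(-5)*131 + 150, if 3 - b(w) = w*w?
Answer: -2732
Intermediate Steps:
b(w) = 3 - w**2 (b(w) = 3 - w*w = 3 - w**2)
b(-5)*131 + 150 = (3 - 1*(-5)**2)*131 + 150 = (3 - 1*25)*131 + 150 = (3 - 25)*131 + 150 = -22*131 + 150 = -2882 + 150 = -2732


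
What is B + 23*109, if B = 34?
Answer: 2541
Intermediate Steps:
B + 23*109 = 34 + 23*109 = 34 + 2507 = 2541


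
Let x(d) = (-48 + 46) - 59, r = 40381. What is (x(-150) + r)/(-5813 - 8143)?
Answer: -3360/1163 ≈ -2.8891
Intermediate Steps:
x(d) = -61 (x(d) = -2 - 59 = -61)
(x(-150) + r)/(-5813 - 8143) = (-61 + 40381)/(-5813 - 8143) = 40320/(-13956) = 40320*(-1/13956) = -3360/1163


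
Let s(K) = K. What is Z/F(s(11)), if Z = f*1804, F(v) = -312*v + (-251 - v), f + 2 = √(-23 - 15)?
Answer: 1804/1847 - 902*I*√38/1847 ≈ 0.97672 - 3.0104*I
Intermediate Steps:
f = -2 + I*√38 (f = -2 + √(-23 - 15) = -2 + √(-38) = -2 + I*√38 ≈ -2.0 + 6.1644*I)
F(v) = -251 - 313*v
Z = -3608 + 1804*I*√38 (Z = (-2 + I*√38)*1804 = -3608 + 1804*I*√38 ≈ -3608.0 + 11121.0*I)
Z/F(s(11)) = (-3608 + 1804*I*√38)/(-251 - 313*11) = (-3608 + 1804*I*√38)/(-251 - 3443) = (-3608 + 1804*I*√38)/(-3694) = (-3608 + 1804*I*√38)*(-1/3694) = 1804/1847 - 902*I*√38/1847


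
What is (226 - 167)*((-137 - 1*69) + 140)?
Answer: -3894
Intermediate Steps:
(226 - 167)*((-137 - 1*69) + 140) = 59*((-137 - 69) + 140) = 59*(-206 + 140) = 59*(-66) = -3894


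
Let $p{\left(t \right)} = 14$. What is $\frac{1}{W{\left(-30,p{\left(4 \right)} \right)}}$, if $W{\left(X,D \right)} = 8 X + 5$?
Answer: $- \frac{1}{235} \approx -0.0042553$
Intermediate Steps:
$W{\left(X,D \right)} = 5 + 8 X$
$\frac{1}{W{\left(-30,p{\left(4 \right)} \right)}} = \frac{1}{5 + 8 \left(-30\right)} = \frac{1}{5 - 240} = \frac{1}{-235} = - \frac{1}{235}$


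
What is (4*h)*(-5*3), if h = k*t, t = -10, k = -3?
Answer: -1800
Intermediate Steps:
h = 30 (h = -3*(-10) = 30)
(4*h)*(-5*3) = (4*30)*(-5*3) = 120*(-15) = -1800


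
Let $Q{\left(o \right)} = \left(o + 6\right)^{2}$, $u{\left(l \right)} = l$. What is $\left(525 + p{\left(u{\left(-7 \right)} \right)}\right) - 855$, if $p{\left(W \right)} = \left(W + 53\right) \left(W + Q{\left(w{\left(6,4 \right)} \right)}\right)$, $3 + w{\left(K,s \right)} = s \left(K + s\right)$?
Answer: $84402$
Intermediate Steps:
$w{\left(K,s \right)} = -3 + s \left(K + s\right)$
$Q{\left(o \right)} = \left(6 + o\right)^{2}$
$p{\left(W \right)} = \left(53 + W\right) \left(1849 + W\right)$ ($p{\left(W \right)} = \left(W + 53\right) \left(W + \left(6 + \left(-3 + 4^{2} + 6 \cdot 4\right)\right)^{2}\right) = \left(53 + W\right) \left(W + \left(6 + \left(-3 + 16 + 24\right)\right)^{2}\right) = \left(53 + W\right) \left(W + \left(6 + 37\right)^{2}\right) = \left(53 + W\right) \left(W + 43^{2}\right) = \left(53 + W\right) \left(W + 1849\right) = \left(53 + W\right) \left(1849 + W\right)$)
$\left(525 + p{\left(u{\left(-7 \right)} \right)}\right) - 855 = \left(525 + \left(97997 + \left(-7\right)^{2} + 1902 \left(-7\right)\right)\right) - 855 = \left(525 + \left(97997 + 49 - 13314\right)\right) - 855 = \left(525 + 84732\right) - 855 = 85257 - 855 = 84402$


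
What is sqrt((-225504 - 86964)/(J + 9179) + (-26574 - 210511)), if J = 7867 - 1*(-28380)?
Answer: 9*I*sqrt(167779212383)/7571 ≈ 486.92*I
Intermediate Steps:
J = 36247 (J = 7867 + 28380 = 36247)
sqrt((-225504 - 86964)/(J + 9179) + (-26574 - 210511)) = sqrt((-225504 - 86964)/(36247 + 9179) + (-26574 - 210511)) = sqrt(-312468/45426 - 237085) = sqrt(-312468*1/45426 - 237085) = sqrt(-52078/7571 - 237085) = sqrt(-1795022613/7571) = 9*I*sqrt(167779212383)/7571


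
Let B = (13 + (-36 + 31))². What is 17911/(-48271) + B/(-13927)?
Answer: -252535841/672270217 ≈ -0.37565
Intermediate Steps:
B = 64 (B = (13 - 5)² = 8² = 64)
17911/(-48271) + B/(-13927) = 17911/(-48271) + 64/(-13927) = 17911*(-1/48271) + 64*(-1/13927) = -17911/48271 - 64/13927 = -252535841/672270217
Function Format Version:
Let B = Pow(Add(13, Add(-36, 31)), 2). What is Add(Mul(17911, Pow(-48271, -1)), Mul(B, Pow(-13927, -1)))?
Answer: Rational(-252535841, 672270217) ≈ -0.37565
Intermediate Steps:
B = 64 (B = Pow(Add(13, -5), 2) = Pow(8, 2) = 64)
Add(Mul(17911, Pow(-48271, -1)), Mul(B, Pow(-13927, -1))) = Add(Mul(17911, Pow(-48271, -1)), Mul(64, Pow(-13927, -1))) = Add(Mul(17911, Rational(-1, 48271)), Mul(64, Rational(-1, 13927))) = Add(Rational(-17911, 48271), Rational(-64, 13927)) = Rational(-252535841, 672270217)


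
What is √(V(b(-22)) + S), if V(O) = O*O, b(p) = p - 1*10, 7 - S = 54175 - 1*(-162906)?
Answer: 5*I*√8642 ≈ 464.81*I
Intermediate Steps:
S = -217074 (S = 7 - (54175 - 1*(-162906)) = 7 - (54175 + 162906) = 7 - 1*217081 = 7 - 217081 = -217074)
b(p) = -10 + p (b(p) = p - 10 = -10 + p)
V(O) = O²
√(V(b(-22)) + S) = √((-10 - 22)² - 217074) = √((-32)² - 217074) = √(1024 - 217074) = √(-216050) = 5*I*√8642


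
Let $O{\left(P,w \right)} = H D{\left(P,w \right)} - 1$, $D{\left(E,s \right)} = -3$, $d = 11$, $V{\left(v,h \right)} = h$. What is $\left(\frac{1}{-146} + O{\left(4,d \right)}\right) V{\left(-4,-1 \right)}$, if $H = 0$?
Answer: $\frac{147}{146} \approx 1.0068$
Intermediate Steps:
$O{\left(P,w \right)} = -1$ ($O{\left(P,w \right)} = 0 \left(-3\right) - 1 = 0 - 1 = -1$)
$\left(\frac{1}{-146} + O{\left(4,d \right)}\right) V{\left(-4,-1 \right)} = \left(\frac{1}{-146} - 1\right) \left(-1\right) = \left(- \frac{1}{146} - 1\right) \left(-1\right) = \left(- \frac{147}{146}\right) \left(-1\right) = \frac{147}{146}$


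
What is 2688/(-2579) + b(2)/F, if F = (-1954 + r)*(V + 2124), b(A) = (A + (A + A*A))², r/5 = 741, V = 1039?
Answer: -14887089088/14283567127 ≈ -1.0423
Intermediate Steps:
r = 3705 (r = 5*741 = 3705)
b(A) = (A² + 2*A)² (b(A) = (A + (A + A²))² = (A² + 2*A)²)
F = 5538413 (F = (-1954 + 3705)*(1039 + 2124) = 1751*3163 = 5538413)
2688/(-2579) + b(2)/F = 2688/(-2579) + (2²*(2 + 2)²)/5538413 = 2688*(-1/2579) + (4*4²)*(1/5538413) = -2688/2579 + (4*16)*(1/5538413) = -2688/2579 + 64*(1/5538413) = -2688/2579 + 64/5538413 = -14887089088/14283567127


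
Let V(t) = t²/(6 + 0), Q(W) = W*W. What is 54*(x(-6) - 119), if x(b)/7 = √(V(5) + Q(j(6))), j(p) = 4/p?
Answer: -6426 + 63*√166 ≈ -5614.3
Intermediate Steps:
Q(W) = W²
V(t) = t²/6
x(b) = 7*√166/6 (x(b) = 7*√((⅙)*5² + (4/6)²) = 7*√((⅙)*25 + (4*(⅙))²) = 7*√(25/6 + (⅔)²) = 7*√(25/6 + 4/9) = 7*√(83/18) = 7*(√166/6) = 7*√166/6)
54*(x(-6) - 119) = 54*(7*√166/6 - 119) = 54*(-119 + 7*√166/6) = -6426 + 63*√166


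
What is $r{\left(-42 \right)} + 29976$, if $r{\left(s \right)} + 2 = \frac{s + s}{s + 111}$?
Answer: $\frac{689374}{23} \approx 29973.0$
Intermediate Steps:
$r{\left(s \right)} = -2 + \frac{2 s}{111 + s}$ ($r{\left(s \right)} = -2 + \frac{s + s}{s + 111} = -2 + \frac{2 s}{111 + s}$)
$r{\left(-42 \right)} + 29976 = - \frac{222}{111 - 42} + 29976 = - \frac{222}{69} + 29976 = \left(-222\right) \frac{1}{69} + 29976 = - \frac{74}{23} + 29976 = \frac{689374}{23}$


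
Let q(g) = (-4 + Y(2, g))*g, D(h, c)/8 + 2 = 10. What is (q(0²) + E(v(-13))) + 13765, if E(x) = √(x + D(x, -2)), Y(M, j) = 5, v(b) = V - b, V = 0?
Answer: 13765 + √77 ≈ 13774.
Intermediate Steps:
D(h, c) = 64 (D(h, c) = -16 + 8*10 = -16 + 80 = 64)
v(b) = -b (v(b) = 0 - b = -b)
E(x) = √(64 + x) (E(x) = √(x + 64) = √(64 + x))
q(g) = g (q(g) = (-4 + 5)*g = 1*g = g)
(q(0²) + E(v(-13))) + 13765 = (0² + √(64 - 1*(-13))) + 13765 = (0 + √(64 + 13)) + 13765 = (0 + √77) + 13765 = √77 + 13765 = 13765 + √77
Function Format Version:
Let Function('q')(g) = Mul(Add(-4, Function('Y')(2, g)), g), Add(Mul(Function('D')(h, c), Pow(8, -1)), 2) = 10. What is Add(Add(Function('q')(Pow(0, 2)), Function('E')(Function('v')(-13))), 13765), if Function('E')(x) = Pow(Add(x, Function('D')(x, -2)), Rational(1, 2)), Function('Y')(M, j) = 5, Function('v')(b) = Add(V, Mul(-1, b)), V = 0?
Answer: Add(13765, Pow(77, Rational(1, 2))) ≈ 13774.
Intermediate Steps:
Function('D')(h, c) = 64 (Function('D')(h, c) = Add(-16, Mul(8, 10)) = Add(-16, 80) = 64)
Function('v')(b) = Mul(-1, b) (Function('v')(b) = Add(0, Mul(-1, b)) = Mul(-1, b))
Function('E')(x) = Pow(Add(64, x), Rational(1, 2)) (Function('E')(x) = Pow(Add(x, 64), Rational(1, 2)) = Pow(Add(64, x), Rational(1, 2)))
Function('q')(g) = g (Function('q')(g) = Mul(Add(-4, 5), g) = Mul(1, g) = g)
Add(Add(Function('q')(Pow(0, 2)), Function('E')(Function('v')(-13))), 13765) = Add(Add(Pow(0, 2), Pow(Add(64, Mul(-1, -13)), Rational(1, 2))), 13765) = Add(Add(0, Pow(Add(64, 13), Rational(1, 2))), 13765) = Add(Add(0, Pow(77, Rational(1, 2))), 13765) = Add(Pow(77, Rational(1, 2)), 13765) = Add(13765, Pow(77, Rational(1, 2)))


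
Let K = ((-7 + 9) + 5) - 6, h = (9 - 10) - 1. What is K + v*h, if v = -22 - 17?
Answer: 79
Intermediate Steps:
h = -2 (h = -1 - 1 = -2)
v = -39
K = 1 (K = (2 + 5) - 6 = 7 - 6 = 1)
K + v*h = 1 - 39*(-2) = 1 + 78 = 79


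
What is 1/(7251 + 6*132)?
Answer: 1/8043 ≈ 0.00012433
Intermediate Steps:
1/(7251 + 6*132) = 1/(7251 + 792) = 1/8043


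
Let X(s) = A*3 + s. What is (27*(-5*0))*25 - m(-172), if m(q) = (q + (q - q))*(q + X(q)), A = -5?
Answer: -61748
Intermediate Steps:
X(s) = -15 + s (X(s) = -5*3 + s = -15 + s)
m(q) = q*(-15 + 2*q) (m(q) = (q + (q - q))*(q + (-15 + q)) = (q + 0)*(-15 + 2*q) = q*(-15 + 2*q))
(27*(-5*0))*25 - m(-172) = (27*(-5*0))*25 - (-172)*(-15 + 2*(-172)) = (27*0)*25 - (-172)*(-15 - 344) = 0*25 - (-172)*(-359) = 0 - 1*61748 = 0 - 61748 = -61748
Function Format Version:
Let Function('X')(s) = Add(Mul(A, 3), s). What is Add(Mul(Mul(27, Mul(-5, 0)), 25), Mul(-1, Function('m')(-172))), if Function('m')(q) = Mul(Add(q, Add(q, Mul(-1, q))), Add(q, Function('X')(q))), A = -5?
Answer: -61748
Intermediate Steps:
Function('X')(s) = Add(-15, s) (Function('X')(s) = Add(Mul(-5, 3), s) = Add(-15, s))
Function('m')(q) = Mul(q, Add(-15, Mul(2, q))) (Function('m')(q) = Mul(Add(q, Add(q, Mul(-1, q))), Add(q, Add(-15, q))) = Mul(Add(q, 0), Add(-15, Mul(2, q))) = Mul(q, Add(-15, Mul(2, q))))
Add(Mul(Mul(27, Mul(-5, 0)), 25), Mul(-1, Function('m')(-172))) = Add(Mul(Mul(27, Mul(-5, 0)), 25), Mul(-1, Mul(-172, Add(-15, Mul(2, -172))))) = Add(Mul(Mul(27, 0), 25), Mul(-1, Mul(-172, Add(-15, -344)))) = Add(Mul(0, 25), Mul(-1, Mul(-172, -359))) = Add(0, Mul(-1, 61748)) = Add(0, -61748) = -61748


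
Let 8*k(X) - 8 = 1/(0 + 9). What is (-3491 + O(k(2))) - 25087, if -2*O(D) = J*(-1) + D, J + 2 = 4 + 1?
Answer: -4115089/144 ≈ -28577.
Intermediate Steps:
J = 3 (J = -2 + (4 + 1) = -2 + 5 = 3)
k(X) = 73/72 (k(X) = 1 + 1/(8*(0 + 9)) = 1 + (⅛)/9 = 1 + (⅛)*(⅑) = 1 + 1/72 = 73/72)
O(D) = 3/2 - D/2 (O(D) = -(3*(-1) + D)/2 = -(-3 + D)/2 = 3/2 - D/2)
(-3491 + O(k(2))) - 25087 = (-3491 + (3/2 - ½*73/72)) - 25087 = (-3491 + (3/2 - 73/144)) - 25087 = (-3491 + 143/144) - 25087 = -502561/144 - 25087 = -4115089/144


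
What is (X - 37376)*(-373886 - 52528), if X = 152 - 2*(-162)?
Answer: 15734676600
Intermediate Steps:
X = 476 (X = 152 + 324 = 476)
(X - 37376)*(-373886 - 52528) = (476 - 37376)*(-373886 - 52528) = -36900*(-426414) = 15734676600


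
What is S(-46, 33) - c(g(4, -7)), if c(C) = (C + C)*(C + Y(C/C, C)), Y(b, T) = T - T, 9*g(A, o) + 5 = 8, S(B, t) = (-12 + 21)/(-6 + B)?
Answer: -185/468 ≈ -0.39530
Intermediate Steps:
S(B, t) = 9/(-6 + B)
g(A, o) = ⅓ (g(A, o) = -5/9 + (⅑)*8 = -5/9 + 8/9 = ⅓)
Y(b, T) = 0
c(C) = 2*C² (c(C) = (C + C)*(C + 0) = (2*C)*C = 2*C²)
S(-46, 33) - c(g(4, -7)) = 9/(-6 - 46) - 2*(⅓)² = 9/(-52) - 2/9 = 9*(-1/52) - 1*2/9 = -9/52 - 2/9 = -185/468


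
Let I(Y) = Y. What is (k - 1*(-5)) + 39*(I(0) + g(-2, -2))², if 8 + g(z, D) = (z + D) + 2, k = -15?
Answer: 3890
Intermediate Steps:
g(z, D) = -6 + D + z (g(z, D) = -8 + ((z + D) + 2) = -8 + ((D + z) + 2) = -8 + (2 + D + z) = -6 + D + z)
(k - 1*(-5)) + 39*(I(0) + g(-2, -2))² = (-15 - 1*(-5)) + 39*(0 + (-6 - 2 - 2))² = (-15 + 5) + 39*(0 - 10)² = -10 + 39*(-10)² = -10 + 39*100 = -10 + 3900 = 3890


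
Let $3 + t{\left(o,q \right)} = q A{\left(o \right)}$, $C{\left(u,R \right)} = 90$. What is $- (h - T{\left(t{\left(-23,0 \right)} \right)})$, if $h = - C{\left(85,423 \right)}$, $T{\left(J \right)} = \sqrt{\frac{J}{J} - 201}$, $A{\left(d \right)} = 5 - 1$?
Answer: $90 + 10 i \sqrt{2} \approx 90.0 + 14.142 i$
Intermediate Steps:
$A{\left(d \right)} = 4$
$t{\left(o,q \right)} = -3 + 4 q$ ($t{\left(o,q \right)} = -3 + q 4 = -3 + 4 q$)
$T{\left(J \right)} = 10 i \sqrt{2}$ ($T{\left(J \right)} = \sqrt{1 - 201} = \sqrt{-200} = 10 i \sqrt{2}$)
$h = -90$ ($h = \left(-1\right) 90 = -90$)
$- (h - T{\left(t{\left(-23,0 \right)} \right)}) = - (-90 - 10 i \sqrt{2}) = 90 + 10 i \sqrt{2}$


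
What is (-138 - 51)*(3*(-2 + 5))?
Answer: -1701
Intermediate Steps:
(-138 - 51)*(3*(-2 + 5)) = -567*3 = -189*9 = -1701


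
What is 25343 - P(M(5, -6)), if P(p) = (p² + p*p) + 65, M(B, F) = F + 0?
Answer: 25206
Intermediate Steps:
M(B, F) = F
P(p) = 65 + 2*p² (P(p) = (p² + p²) + 65 = 2*p² + 65 = 65 + 2*p²)
25343 - P(M(5, -6)) = 25343 - (65 + 2*(-6)²) = 25343 - (65 + 2*36) = 25343 - (65 + 72) = 25343 - 1*137 = 25343 - 137 = 25206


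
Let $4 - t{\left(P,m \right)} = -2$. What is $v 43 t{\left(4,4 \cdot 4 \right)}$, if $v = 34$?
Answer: $8772$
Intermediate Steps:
$t{\left(P,m \right)} = 6$ ($t{\left(P,m \right)} = 4 - -2 = 4 + 2 = 6$)
$v 43 t{\left(4,4 \cdot 4 \right)} = 34 \cdot 43 \cdot 6 = 1462 \cdot 6 = 8772$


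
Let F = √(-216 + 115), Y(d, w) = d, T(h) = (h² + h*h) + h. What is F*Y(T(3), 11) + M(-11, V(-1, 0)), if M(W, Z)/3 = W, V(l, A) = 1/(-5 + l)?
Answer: -33 + 21*I*√101 ≈ -33.0 + 211.05*I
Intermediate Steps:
M(W, Z) = 3*W
T(h) = h + 2*h² (T(h) = (h² + h²) + h = 2*h² + h = h + 2*h²)
F = I*√101 (F = √(-101) = I*√101 ≈ 10.05*I)
F*Y(T(3), 11) + M(-11, V(-1, 0)) = (I*√101)*(3*(1 + 2*3)) + 3*(-11) = (I*√101)*(3*(1 + 6)) - 33 = (I*√101)*(3*7) - 33 = (I*√101)*21 - 33 = 21*I*√101 - 33 = -33 + 21*I*√101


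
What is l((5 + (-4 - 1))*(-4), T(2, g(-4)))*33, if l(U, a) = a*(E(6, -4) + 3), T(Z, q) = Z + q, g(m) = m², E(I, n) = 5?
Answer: 4752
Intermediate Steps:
l(U, a) = 8*a (l(U, a) = a*(5 + 3) = a*8 = 8*a)
l((5 + (-4 - 1))*(-4), T(2, g(-4)))*33 = (8*(2 + (-4)²))*33 = (8*(2 + 16))*33 = (8*18)*33 = 144*33 = 4752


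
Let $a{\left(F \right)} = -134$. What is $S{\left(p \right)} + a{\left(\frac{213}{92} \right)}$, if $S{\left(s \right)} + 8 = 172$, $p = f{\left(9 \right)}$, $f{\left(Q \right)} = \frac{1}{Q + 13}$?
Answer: $30$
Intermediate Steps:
$f{\left(Q \right)} = \frac{1}{13 + Q}$
$p = \frac{1}{22}$ ($p = \frac{1}{13 + 9} = \frac{1}{22} \approx 0.045455$)
$S{\left(s \right)} = 164$ ($S{\left(s \right)} = -8 + 172 = 164$)
$S{\left(p \right)} + a{\left(\frac{213}{92} \right)} = 164 - 134 = 30$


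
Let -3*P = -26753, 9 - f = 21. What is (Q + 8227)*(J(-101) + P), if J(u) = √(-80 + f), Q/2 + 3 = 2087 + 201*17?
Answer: 514433437/3 + 38458*I*√23 ≈ 1.7148e+8 + 1.8444e+5*I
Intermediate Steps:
f = -12 (f = 9 - 1*21 = 9 - 21 = -12)
P = 26753/3 (P = -⅓*(-26753) = 26753/3 ≈ 8917.7)
Q = 11002 (Q = -6 + 2*(2087 + 201*17) = -6 + 2*(2087 + 3417) = -6 + 2*5504 = -6 + 11008 = 11002)
J(u) = 2*I*√23 (J(u) = √(-80 - 12) = √(-92) = 2*I*√23)
(Q + 8227)*(J(-101) + P) = (11002 + 8227)*(2*I*√23 + 26753/3) = 19229*(26753/3 + 2*I*√23) = 514433437/3 + 38458*I*√23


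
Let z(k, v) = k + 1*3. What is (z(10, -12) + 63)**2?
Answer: 5776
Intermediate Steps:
z(k, v) = 3 + k (z(k, v) = k + 3 = 3 + k)
(z(10, -12) + 63)**2 = ((3 + 10) + 63)**2 = (13 + 63)**2 = 76**2 = 5776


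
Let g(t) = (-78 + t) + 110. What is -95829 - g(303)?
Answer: -96164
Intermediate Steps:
g(t) = 32 + t
-95829 - g(303) = -95829 - (32 + 303) = -95829 - 1*335 = -95829 - 335 = -96164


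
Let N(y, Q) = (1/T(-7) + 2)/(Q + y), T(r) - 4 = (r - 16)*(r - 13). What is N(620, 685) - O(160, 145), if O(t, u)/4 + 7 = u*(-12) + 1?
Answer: 4228952609/605520 ≈ 6984.0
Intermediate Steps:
T(r) = 4 + (-16 + r)*(-13 + r) (T(r) = 4 + (r - 16)*(r - 13) = 4 + (-16 + r)*(-13 + r))
O(t, u) = -24 - 48*u (O(t, u) = -28 + 4*(u*(-12) + 1) = -28 + 4*(-12*u + 1) = -28 + 4*(1 - 12*u) = -28 + (4 - 48*u) = -24 - 48*u)
N(y, Q) = 929/(464*(Q + y)) (N(y, Q) = (1/(212 + (-7)**2 - 29*(-7)) + 2)/(Q + y) = (1/(212 + 49 + 203) + 2)/(Q + y) = (1/464 + 2)/(Q + y) = 929/(464*(Q + y)))
N(620, 685) - O(160, 145) = 929/(464*(685 + 620)) - (-24 - 48*145) = (929/464)/1305 - (-24 - 6960) = (929/464)*(1/1305) - 1*(-6984) = 929/605520 + 6984 = 4228952609/605520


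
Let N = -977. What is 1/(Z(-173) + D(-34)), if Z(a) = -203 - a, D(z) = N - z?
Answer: -1/973 ≈ -0.0010277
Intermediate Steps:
D(z) = -977 - z
1/(Z(-173) + D(-34)) = 1/((-203 - 1*(-173)) + (-977 - 1*(-34))) = 1/((-203 + 173) + (-977 + 34)) = 1/(-30 - 943) = 1/(-973) = -1/973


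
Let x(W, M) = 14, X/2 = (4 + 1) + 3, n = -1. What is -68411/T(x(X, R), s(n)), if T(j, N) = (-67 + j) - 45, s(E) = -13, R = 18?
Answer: 9773/14 ≈ 698.07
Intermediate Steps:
X = 16 (X = 2*((4 + 1) + 3) = 2*(5 + 3) = 2*8 = 16)
T(j, N) = -112 + j
-68411/T(x(X, R), s(n)) = -68411/(-112 + 14) = -68411/(-98) = -68411*(-1/98) = 9773/14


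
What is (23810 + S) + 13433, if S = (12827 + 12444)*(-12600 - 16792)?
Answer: -742727989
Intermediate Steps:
S = -742765232 (S = 25271*(-29392) = -742765232)
(23810 + S) + 13433 = (23810 - 742765232) + 13433 = -742741422 + 13433 = -742727989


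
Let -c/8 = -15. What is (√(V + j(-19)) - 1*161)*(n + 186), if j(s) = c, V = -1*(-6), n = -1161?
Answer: 156975 - 2925*√14 ≈ 1.4603e+5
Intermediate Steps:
V = 6
c = 120 (c = -8*(-15) = 120)
j(s) = 120
(√(V + j(-19)) - 1*161)*(n + 186) = (√(6 + 120) - 1*161)*(-1161 + 186) = (√126 - 161)*(-975) = (3*√14 - 161)*(-975) = (-161 + 3*√14)*(-975) = 156975 - 2925*√14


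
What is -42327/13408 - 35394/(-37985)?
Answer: -1133228343/509302880 ≈ -2.2251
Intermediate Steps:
-42327/13408 - 35394/(-37985) = -42327*1/13408 - 35394*(-1/37985) = -42327/13408 + 35394/37985 = -1133228343/509302880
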